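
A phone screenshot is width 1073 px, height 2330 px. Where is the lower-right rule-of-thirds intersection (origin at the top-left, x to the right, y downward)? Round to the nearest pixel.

The lower-right point sits two-thirds of the way across and two-thirds of the way down.
x = 2 × 1073/3 ≈ 715; y = 2 × 2330/3 ≈ 1553.

(715, 1553)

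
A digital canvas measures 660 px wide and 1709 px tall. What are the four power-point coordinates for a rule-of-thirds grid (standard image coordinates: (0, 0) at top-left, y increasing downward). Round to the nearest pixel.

(220, 570), (440, 570), (220, 1139), (440, 1139)

One third of 660 is 220; one third of 1709 is 569.67.
Vertical third lines at x = 220 and x = 440; horizontal third lines at y = 570 and y = 1139.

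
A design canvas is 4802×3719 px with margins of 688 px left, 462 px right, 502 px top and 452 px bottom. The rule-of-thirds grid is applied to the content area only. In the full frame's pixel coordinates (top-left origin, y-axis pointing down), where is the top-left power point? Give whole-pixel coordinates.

x = 1905 px, y = 1424 px

Content width = 4802 − 688 − 462 = 3652 px; content height = 3719 − 502 − 452 = 2765 px.
Top-left is one-third across and one-third down within the content area.
x = 688 + 1 × 3652/3 = 688 + 1217.33 ≈ 1905
y = 502 + 1 × 2765/3 = 502 + 921.67 ≈ 1424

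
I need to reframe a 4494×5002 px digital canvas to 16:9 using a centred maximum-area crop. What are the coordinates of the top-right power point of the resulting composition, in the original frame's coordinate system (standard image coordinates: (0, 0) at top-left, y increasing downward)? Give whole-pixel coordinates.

4494/5002 < 16/9, so the 16:9 crop keeps the full width 4494 and trims height to 4494 × 9/16 = 2527.88 px.
Top offset = (5002 − 2527.88)/2 = 1237.06 px; left offset = 0.
Top-right is two-thirds across and one-third down within the crop:
x = 0.00 + 2 × 4494.00/3 ≈ 2996; y = 1237.06 + 1 × 2527.88/3 ≈ 2080.

(2996, 2080)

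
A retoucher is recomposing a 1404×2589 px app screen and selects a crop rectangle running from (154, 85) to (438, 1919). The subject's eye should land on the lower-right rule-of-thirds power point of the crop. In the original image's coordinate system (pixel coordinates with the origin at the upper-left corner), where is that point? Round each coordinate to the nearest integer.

(343, 1308)

Crop width = 438 − 154 = 284 px; one third is 94.67 px.
Crop height = 1919 − 85 = 1834 px; one third is 611.33 px.
The lower-right point is two-thirds across and two-thirds down within the crop:
x = 154 + 2 × 94.67 ≈ 343; y = 85 + 2 × 611.33 ≈ 1308.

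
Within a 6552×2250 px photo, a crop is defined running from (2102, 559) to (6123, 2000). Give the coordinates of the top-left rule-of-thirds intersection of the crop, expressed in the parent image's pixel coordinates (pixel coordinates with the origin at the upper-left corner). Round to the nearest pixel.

Crop width = 6123 − 2102 = 4021 px; one third is 1340.33 px.
Crop height = 2000 − 559 = 1441 px; one third is 480.33 px.
The top-left point is one-third across and one-third down within the crop:
x = 2102 + 1 × 1340.33 ≈ 3442; y = 559 + 1 × 480.33 ≈ 1039.

x = 3442 px, y = 1039 px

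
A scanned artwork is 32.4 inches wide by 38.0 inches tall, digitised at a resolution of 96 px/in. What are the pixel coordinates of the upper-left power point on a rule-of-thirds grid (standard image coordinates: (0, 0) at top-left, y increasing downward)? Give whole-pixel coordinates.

In pixels the canvas is 32.4 × 96 = 3110.4 wide and 38.0 × 96 = 3648 tall.
The upper-left point is one-third across and one-third down:
x = 1 × 3110.4/3 ≈ 1037; y = 1 × 3648/3 ≈ 1216.

(1037, 1216)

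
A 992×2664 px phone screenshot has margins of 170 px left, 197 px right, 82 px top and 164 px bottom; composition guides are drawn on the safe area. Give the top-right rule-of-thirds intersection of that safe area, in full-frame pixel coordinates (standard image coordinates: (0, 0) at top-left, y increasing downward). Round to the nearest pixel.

x = 587 px, y = 888 px

Content width = 992 − 170 − 197 = 625 px; content height = 2664 − 82 − 164 = 2418 px.
Top-right is two-thirds across and one-third down within the safe area.
x = 170 + 2 × 625/3 = 170 + 416.67 ≈ 587
y = 82 + 1 × 2418/3 = 82 + 806.00 ≈ 888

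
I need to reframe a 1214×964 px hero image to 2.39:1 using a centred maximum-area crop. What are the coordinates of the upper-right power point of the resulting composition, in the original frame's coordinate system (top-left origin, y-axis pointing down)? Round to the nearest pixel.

1214/964 < 2.39/1, so the 2.39:1 crop keeps the full width 1214 and trims height to 1214 × 1/2.39 = 507.95 px.
Top offset = (964 − 507.95)/2 = 228.03 px; left offset = 0.
Upper-right is two-thirds across and one-third down within the crop:
x = 0.00 + 2 × 1214.00/3 ≈ 809; y = 228.03 + 1 × 507.95/3 ≈ 397.

(809, 397)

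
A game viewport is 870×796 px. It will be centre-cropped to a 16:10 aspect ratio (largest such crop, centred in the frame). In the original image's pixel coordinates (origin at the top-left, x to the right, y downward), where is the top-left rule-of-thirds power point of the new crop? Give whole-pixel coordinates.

870/796 < 16/10, so the 16:10 crop keeps the full width 870 and trims height to 870 × 10/16 = 543.75 px.
Top offset = (796 − 543.75)/2 = 126.12 px; left offset = 0.
Top-left is one-third across and one-third down within the crop:
x = 0.00 + 1 × 870.00/3 ≈ 290; y = 126.12 + 1 × 543.75/3 ≈ 307.

x = 290 px, y = 307 px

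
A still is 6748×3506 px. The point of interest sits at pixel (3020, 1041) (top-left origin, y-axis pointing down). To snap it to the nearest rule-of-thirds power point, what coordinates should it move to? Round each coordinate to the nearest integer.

Third lines: x ∈ {2249, 4499}, y ∈ {1169, 2337}.
3020 is closer to x = 2249; 1041 is closer to y = 1169.
So the nearest intersection is the upper-left power point.

x = 2249 px, y = 1169 px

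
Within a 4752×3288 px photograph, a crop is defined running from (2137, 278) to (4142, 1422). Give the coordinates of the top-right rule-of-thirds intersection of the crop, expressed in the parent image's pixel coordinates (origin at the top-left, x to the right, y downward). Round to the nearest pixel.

Crop width = 4142 − 2137 = 2005 px; one third is 668.33 px.
Crop height = 1422 − 278 = 1144 px; one third is 381.33 px.
The top-right point is two-thirds across and one-third down within the crop:
x = 2137 + 2 × 668.33 ≈ 3474; y = 278 + 1 × 381.33 ≈ 659.

x = 3474 px, y = 659 px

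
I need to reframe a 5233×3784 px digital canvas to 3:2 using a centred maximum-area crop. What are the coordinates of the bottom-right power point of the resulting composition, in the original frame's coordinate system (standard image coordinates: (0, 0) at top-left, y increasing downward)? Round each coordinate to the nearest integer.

x = 3489 px, y = 2473 px

5233/3784 < 3/2, so the 3:2 crop keeps the full width 5233 and trims height to 5233 × 2/3 = 3488.67 px.
Top offset = (3784 − 3488.67)/2 = 147.67 px; left offset = 0.
Bottom-right is two-thirds across and two-thirds down within the crop:
x = 0.00 + 2 × 5233.00/3 ≈ 3489; y = 147.67 + 2 × 3488.67/3 ≈ 2473.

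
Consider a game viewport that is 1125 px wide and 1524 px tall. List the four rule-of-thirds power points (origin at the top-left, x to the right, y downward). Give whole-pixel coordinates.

(375, 508), (750, 508), (375, 1016), (750, 1016)

One third of 1125 is 375; one third of 1524 is 508.
Vertical third lines at x = 375 and x = 750; horizontal third lines at y = 508 and y = 1016.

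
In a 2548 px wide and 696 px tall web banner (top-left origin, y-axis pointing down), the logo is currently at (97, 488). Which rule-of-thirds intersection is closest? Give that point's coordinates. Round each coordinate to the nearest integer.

(849, 464)

Third lines: x ∈ {849, 1699}, y ∈ {232, 464}.
97 is closer to x = 849; 488 is closer to y = 464.
So the nearest intersection is the lower-left power point.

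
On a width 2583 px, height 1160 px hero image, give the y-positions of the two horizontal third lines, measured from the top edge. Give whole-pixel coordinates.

y = 387 px and y = 773 px

1160 / 3 = 386.67, so the horizontal lines sit at one and two thirds of 1160.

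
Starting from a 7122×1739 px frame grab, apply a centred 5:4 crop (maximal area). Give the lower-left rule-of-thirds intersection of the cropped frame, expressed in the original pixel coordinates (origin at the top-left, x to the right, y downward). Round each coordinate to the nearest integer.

7122/1739 > 5/4, so the 5:4 crop keeps the full height 1739 and trims width to 1739 × 5/4 = 2173.75 px.
Left offset = (7122 − 2173.75)/2 = 2474.12 px; top offset = 0.
Lower-left is one-third across and two-thirds down within the crop:
x = 2474.12 + 1 × 2173.75/3 ≈ 3199; y = 0.00 + 2 × 1739.00/3 ≈ 1159.

x = 3199 px, y = 1159 px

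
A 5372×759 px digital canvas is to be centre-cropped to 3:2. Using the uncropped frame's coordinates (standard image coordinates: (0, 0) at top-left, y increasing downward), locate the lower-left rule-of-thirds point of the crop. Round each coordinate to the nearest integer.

5372/759 > 3/2, so the 3:2 crop keeps the full height 759 and trims width to 759 × 3/2 = 1138.50 px.
Left offset = (5372 − 1138.50)/2 = 2116.75 px; top offset = 0.
Lower-left is one-third across and two-thirds down within the crop:
x = 2116.75 + 1 × 1138.50/3 ≈ 2496; y = 0.00 + 2 × 759.00/3 ≈ 506.

(2496, 506)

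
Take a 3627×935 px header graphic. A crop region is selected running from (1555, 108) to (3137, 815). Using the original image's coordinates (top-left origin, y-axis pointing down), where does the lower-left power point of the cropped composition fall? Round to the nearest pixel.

Crop width = 3137 − 1555 = 1582 px; one third is 527.33 px.
Crop height = 815 − 108 = 707 px; one third is 235.67 px.
The lower-left point is one-third across and two-thirds down within the crop:
x = 1555 + 1 × 527.33 ≈ 2082; y = 108 + 2 × 235.67 ≈ 579.

(2082, 579)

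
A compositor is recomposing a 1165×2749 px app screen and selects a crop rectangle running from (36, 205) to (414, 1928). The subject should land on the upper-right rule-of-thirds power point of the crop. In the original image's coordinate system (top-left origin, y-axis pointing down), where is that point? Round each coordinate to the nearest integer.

(288, 779)

Crop width = 414 − 36 = 378 px; one third is 126.00 px.
Crop height = 1928 − 205 = 1723 px; one third is 574.33 px.
The upper-right point is two-thirds across and one-third down within the crop:
x = 36 + 2 × 126.00 ≈ 288; y = 205 + 1 × 574.33 ≈ 779.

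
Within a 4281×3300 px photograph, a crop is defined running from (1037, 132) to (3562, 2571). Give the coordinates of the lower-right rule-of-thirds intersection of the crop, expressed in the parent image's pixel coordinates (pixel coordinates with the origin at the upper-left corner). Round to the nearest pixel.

(2720, 1758)

Crop width = 3562 − 1037 = 2525 px; one third is 841.67 px.
Crop height = 2571 − 132 = 2439 px; one third is 813.00 px.
The lower-right point is two-thirds across and two-thirds down within the crop:
x = 1037 + 2 × 841.67 ≈ 2720; y = 132 + 2 × 813.00 ≈ 1758.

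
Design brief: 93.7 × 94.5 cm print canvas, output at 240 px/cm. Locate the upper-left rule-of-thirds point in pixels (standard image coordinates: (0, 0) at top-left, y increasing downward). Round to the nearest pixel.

In pixels the canvas is 93.7 × 240 = 22488 wide and 94.5 × 240 = 22680 tall.
The upper-left point is one-third across and one-third down:
x = 1 × 22488/3 ≈ 7496; y = 1 × 22680/3 ≈ 7560.

(7496, 7560)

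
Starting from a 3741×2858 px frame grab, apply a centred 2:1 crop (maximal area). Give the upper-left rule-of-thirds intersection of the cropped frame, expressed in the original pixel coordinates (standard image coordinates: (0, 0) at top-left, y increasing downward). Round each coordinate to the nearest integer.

x = 1247 px, y = 1117 px

3741/2858 < 2/1, so the 2:1 crop keeps the full width 3741 and trims height to 3741 × 1/2 = 1870.50 px.
Top offset = (2858 − 1870.50)/2 = 493.75 px; left offset = 0.
Upper-left is one-third across and one-third down within the crop:
x = 0.00 + 1 × 3741.00/3 ≈ 1247; y = 493.75 + 1 × 1870.50/3 ≈ 1117.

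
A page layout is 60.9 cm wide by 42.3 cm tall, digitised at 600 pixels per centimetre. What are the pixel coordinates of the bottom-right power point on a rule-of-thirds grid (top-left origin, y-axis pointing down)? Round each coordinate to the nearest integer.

In pixels the canvas is 60.9 × 600 = 36540 wide and 42.3 × 600 = 25380 tall.
The bottom-right point is two-thirds across and two-thirds down:
x = 2 × 36540/3 ≈ 24360; y = 2 × 25380/3 ≈ 16920.

x = 24360 px, y = 16920 px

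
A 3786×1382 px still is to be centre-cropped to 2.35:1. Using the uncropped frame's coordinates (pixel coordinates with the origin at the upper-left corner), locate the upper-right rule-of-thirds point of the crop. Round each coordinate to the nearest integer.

x = 2434 px, y = 461 px

3786/1382 > 2.35/1, so the 2.35:1 crop keeps the full height 1382 and trims width to 1382 × 2.35/1 = 3247.70 px.
Left offset = (3786 − 3247.70)/2 = 269.15 px; top offset = 0.
Upper-right is two-thirds across and one-third down within the crop:
x = 269.15 + 2 × 3247.70/3 ≈ 2434; y = 0.00 + 1 × 1382.00/3 ≈ 461.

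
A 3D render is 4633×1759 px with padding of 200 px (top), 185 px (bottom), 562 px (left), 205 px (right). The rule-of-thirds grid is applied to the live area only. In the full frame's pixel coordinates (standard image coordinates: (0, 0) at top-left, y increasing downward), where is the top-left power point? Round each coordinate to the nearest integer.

(1851, 658)

Content width = 4633 − 562 − 205 = 3866 px; content height = 1759 − 200 − 185 = 1374 px.
Top-left is one-third across and one-third down within the live area.
x = 562 + 1 × 3866/3 = 562 + 1288.67 ≈ 1851
y = 200 + 1 × 1374/3 = 200 + 458.00 ≈ 658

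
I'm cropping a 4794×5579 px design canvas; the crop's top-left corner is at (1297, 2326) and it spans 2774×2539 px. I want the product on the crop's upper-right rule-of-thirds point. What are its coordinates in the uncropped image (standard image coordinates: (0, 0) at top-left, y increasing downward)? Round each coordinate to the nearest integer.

x = 3146 px, y = 3172 px

One third of the crop width 2774 is 924.67 px.
One third of the crop height 2539 is 846.33 px.
The upper-right point is two-thirds across and one-third down within the crop:
x = 1297 + 2 × 924.67 ≈ 3146; y = 2326 + 1 × 846.33 ≈ 3172.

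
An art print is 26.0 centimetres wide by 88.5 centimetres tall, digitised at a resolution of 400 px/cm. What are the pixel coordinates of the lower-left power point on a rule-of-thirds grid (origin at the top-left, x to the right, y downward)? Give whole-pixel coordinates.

In pixels the canvas is 26.0 × 400 = 10400 wide and 88.5 × 400 = 35400 tall.
The lower-left point is one-third across and two-thirds down:
x = 1 × 10400/3 ≈ 3467; y = 2 × 35400/3 ≈ 23600.

x = 3467 px, y = 23600 px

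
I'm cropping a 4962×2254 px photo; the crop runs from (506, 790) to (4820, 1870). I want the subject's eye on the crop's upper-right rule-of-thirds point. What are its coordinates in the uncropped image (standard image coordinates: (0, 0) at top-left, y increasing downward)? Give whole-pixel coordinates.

(3382, 1150)

Crop width = 4820 − 506 = 4314 px; one third is 1438.00 px.
Crop height = 1870 − 790 = 1080 px; one third is 360.00 px.
The upper-right point is two-thirds across and one-third down within the crop:
x = 506 + 2 × 1438.00 ≈ 3382; y = 790 + 1 × 360.00 ≈ 1150.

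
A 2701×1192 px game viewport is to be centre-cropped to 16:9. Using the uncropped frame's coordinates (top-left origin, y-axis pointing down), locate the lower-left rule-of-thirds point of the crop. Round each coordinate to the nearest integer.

x = 997 px, y = 795 px

2701/1192 > 16/9, so the 16:9 crop keeps the full height 1192 and trims width to 1192 × 16/9 = 2119.11 px.
Left offset = (2701 − 2119.11)/2 = 290.94 px; top offset = 0.
Lower-left is one-third across and two-thirds down within the crop:
x = 290.94 + 1 × 2119.11/3 ≈ 997; y = 0.00 + 2 × 1192.00/3 ≈ 795.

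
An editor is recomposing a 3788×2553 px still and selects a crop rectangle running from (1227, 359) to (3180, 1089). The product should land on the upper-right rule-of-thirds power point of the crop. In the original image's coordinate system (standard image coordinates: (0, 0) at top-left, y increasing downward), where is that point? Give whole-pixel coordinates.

x = 2529 px, y = 602 px

Crop width = 3180 − 1227 = 1953 px; one third is 651.00 px.
Crop height = 1089 − 359 = 730 px; one third is 243.33 px.
The upper-right point is two-thirds across and one-third down within the crop:
x = 1227 + 2 × 651.00 ≈ 2529; y = 359 + 1 × 243.33 ≈ 602.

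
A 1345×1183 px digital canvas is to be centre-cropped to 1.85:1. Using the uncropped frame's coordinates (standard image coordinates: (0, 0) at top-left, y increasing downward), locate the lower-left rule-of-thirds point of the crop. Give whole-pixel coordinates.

(448, 713)

1345/1183 < 1.85/1, so the 1.85:1 crop keeps the full width 1345 and trims height to 1345 × 1/1.85 = 727.03 px.
Top offset = (1183 − 727.03)/2 = 227.99 px; left offset = 0.
Lower-left is one-third across and two-thirds down within the crop:
x = 0.00 + 1 × 1345.00/3 ≈ 448; y = 227.99 + 2 × 727.03/3 ≈ 713.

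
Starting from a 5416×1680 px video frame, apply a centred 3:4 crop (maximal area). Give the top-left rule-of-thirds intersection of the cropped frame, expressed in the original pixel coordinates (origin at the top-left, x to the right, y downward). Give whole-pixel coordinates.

5416/1680 > 3/4, so the 3:4 crop keeps the full height 1680 and trims width to 1680 × 3/4 = 1260.00 px.
Left offset = (5416 − 1260.00)/2 = 2078.00 px; top offset = 0.
Top-left is one-third across and one-third down within the crop:
x = 2078.00 + 1 × 1260.00/3 ≈ 2498; y = 0.00 + 1 × 1680.00/3 ≈ 560.

x = 2498 px, y = 560 px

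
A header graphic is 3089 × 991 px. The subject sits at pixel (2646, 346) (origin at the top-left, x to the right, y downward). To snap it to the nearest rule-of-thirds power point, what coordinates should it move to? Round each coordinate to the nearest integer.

x = 2059 px, y = 330 px

Third lines: x ∈ {1030, 2059}, y ∈ {330, 661}.
2646 is closer to x = 2059; 346 is closer to y = 330.
So the nearest intersection is the upper-right power point.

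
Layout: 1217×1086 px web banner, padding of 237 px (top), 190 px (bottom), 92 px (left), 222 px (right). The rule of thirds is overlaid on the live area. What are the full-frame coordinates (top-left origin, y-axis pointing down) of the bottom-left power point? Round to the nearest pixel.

Content width = 1217 − 92 − 222 = 903 px; content height = 1086 − 237 − 190 = 659 px.
Bottom-left is one-third across and two-thirds down within the live area.
x = 92 + 1 × 903/3 = 92 + 301.00 ≈ 393
y = 237 + 2 × 659/3 = 237 + 439.33 ≈ 676

x = 393 px, y = 676 px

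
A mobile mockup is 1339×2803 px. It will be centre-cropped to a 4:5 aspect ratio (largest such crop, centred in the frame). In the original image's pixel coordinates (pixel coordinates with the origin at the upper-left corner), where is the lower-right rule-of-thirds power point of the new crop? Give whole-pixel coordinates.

1339/2803 < 4/5, so the 4:5 crop keeps the full width 1339 and trims height to 1339 × 5/4 = 1673.75 px.
Top offset = (2803 − 1673.75)/2 = 564.62 px; left offset = 0.
Lower-right is two-thirds across and two-thirds down within the crop:
x = 0.00 + 2 × 1339.00/3 ≈ 893; y = 564.62 + 2 × 1673.75/3 ≈ 1680.

x = 893 px, y = 1680 px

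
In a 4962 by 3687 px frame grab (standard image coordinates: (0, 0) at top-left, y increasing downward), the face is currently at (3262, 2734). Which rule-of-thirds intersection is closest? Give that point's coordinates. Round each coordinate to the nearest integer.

(3308, 2458)

Third lines: x ∈ {1654, 3308}, y ∈ {1229, 2458}.
3262 is closer to x = 3308; 2734 is closer to y = 2458.
So the nearest intersection is the lower-right power point.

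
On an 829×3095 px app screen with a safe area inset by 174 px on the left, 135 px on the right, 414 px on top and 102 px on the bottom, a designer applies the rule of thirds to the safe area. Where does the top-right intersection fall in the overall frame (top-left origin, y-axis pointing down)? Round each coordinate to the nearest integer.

Content width = 829 − 174 − 135 = 520 px; content height = 3095 − 414 − 102 = 2579 px.
Top-right is two-thirds across and one-third down within the safe area.
x = 174 + 2 × 520/3 = 174 + 346.67 ≈ 521
y = 414 + 1 × 2579/3 = 414 + 859.67 ≈ 1274

x = 521 px, y = 1274 px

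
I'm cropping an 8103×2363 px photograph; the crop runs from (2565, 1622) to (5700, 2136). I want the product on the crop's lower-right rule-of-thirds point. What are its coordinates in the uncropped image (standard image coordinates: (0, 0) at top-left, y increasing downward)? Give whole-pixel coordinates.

Crop width = 5700 − 2565 = 3135 px; one third is 1045.00 px.
Crop height = 2136 − 1622 = 514 px; one third is 171.33 px.
The lower-right point is two-thirds across and two-thirds down within the crop:
x = 2565 + 2 × 1045.00 ≈ 4655; y = 1622 + 2 × 171.33 ≈ 1965.

x = 4655 px, y = 1965 px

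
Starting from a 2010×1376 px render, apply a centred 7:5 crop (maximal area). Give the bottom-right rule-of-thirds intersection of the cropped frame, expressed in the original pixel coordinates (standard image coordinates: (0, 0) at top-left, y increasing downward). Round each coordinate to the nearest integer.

(1326, 917)

2010/1376 > 7/5, so the 7:5 crop keeps the full height 1376 and trims width to 1376 × 7/5 = 1926.40 px.
Left offset = (2010 − 1926.40)/2 = 41.80 px; top offset = 0.
Bottom-right is two-thirds across and two-thirds down within the crop:
x = 41.80 + 2 × 1926.40/3 ≈ 1326; y = 0.00 + 2 × 1376.00/3 ≈ 917.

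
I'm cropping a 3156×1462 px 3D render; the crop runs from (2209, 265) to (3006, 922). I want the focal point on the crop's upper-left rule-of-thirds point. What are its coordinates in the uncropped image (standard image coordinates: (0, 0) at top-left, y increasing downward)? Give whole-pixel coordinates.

x = 2475 px, y = 484 px

Crop width = 3006 − 2209 = 797 px; one third is 265.67 px.
Crop height = 922 − 265 = 657 px; one third is 219.00 px.
The upper-left point is one-third across and one-third down within the crop:
x = 2209 + 1 × 265.67 ≈ 2475; y = 265 + 1 × 219.00 ≈ 484.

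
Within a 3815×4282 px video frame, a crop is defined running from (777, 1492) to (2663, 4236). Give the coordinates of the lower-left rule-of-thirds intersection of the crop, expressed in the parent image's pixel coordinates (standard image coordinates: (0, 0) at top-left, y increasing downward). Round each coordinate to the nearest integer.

x = 1406 px, y = 3321 px

Crop width = 2663 − 777 = 1886 px; one third is 628.67 px.
Crop height = 4236 − 1492 = 2744 px; one third is 914.67 px.
The lower-left point is one-third across and two-thirds down within the crop:
x = 777 + 1 × 628.67 ≈ 1406; y = 1492 + 2 × 914.67 ≈ 3321.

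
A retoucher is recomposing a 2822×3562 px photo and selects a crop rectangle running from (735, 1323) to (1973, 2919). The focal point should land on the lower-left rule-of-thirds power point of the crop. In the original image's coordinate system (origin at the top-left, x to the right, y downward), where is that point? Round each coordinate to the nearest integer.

Crop width = 1973 − 735 = 1238 px; one third is 412.67 px.
Crop height = 2919 − 1323 = 1596 px; one third is 532.00 px.
The lower-left point is one-third across and two-thirds down within the crop:
x = 735 + 1 × 412.67 ≈ 1148; y = 1323 + 2 × 532.00 ≈ 2387.

(1148, 2387)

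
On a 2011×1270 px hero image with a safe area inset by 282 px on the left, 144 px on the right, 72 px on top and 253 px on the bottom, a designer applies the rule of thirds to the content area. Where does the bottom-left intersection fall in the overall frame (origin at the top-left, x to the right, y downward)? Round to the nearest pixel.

Content width = 2011 − 282 − 144 = 1585 px; content height = 1270 − 72 − 253 = 945 px.
Bottom-left is one-third across and two-thirds down within the content area.
x = 282 + 1 × 1585/3 = 282 + 528.33 ≈ 810
y = 72 + 2 × 945/3 = 72 + 630.00 ≈ 702

(810, 702)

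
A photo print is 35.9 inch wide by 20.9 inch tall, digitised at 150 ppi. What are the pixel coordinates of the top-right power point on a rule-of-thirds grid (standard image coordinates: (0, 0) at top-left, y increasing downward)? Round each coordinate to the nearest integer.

In pixels the canvas is 35.9 × 150 = 5385 wide and 20.9 × 150 = 3135 tall.
The top-right point is two-thirds across and one-third down:
x = 2 × 5385/3 ≈ 3590; y = 1 × 3135/3 ≈ 1045.

x = 3590 px, y = 1045 px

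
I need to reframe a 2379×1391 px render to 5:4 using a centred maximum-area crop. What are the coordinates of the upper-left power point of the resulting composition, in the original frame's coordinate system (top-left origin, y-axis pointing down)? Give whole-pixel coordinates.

2379/1391 > 5/4, so the 5:4 crop keeps the full height 1391 and trims width to 1391 × 5/4 = 1738.75 px.
Left offset = (2379 − 1738.75)/2 = 320.12 px; top offset = 0.
Upper-left is one-third across and one-third down within the crop:
x = 320.12 + 1 × 1738.75/3 ≈ 900; y = 0.00 + 1 × 1391.00/3 ≈ 464.

(900, 464)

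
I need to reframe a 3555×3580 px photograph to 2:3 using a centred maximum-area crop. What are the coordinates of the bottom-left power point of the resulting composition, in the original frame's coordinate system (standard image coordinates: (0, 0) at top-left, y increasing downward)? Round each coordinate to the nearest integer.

3555/3580 > 2/3, so the 2:3 crop keeps the full height 3580 and trims width to 3580 × 2/3 = 2386.67 px.
Left offset = (3555 − 2386.67)/2 = 584.17 px; top offset = 0.
Bottom-left is one-third across and two-thirds down within the crop:
x = 584.17 + 1 × 2386.67/3 ≈ 1380; y = 0.00 + 2 × 3580.00/3 ≈ 2387.

(1380, 2387)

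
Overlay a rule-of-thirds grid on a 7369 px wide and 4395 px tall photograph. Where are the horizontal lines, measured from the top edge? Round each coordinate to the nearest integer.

1465 px and 2930 px

4395 / 3 = 1465, so the horizontal lines sit at one and two thirds of 4395.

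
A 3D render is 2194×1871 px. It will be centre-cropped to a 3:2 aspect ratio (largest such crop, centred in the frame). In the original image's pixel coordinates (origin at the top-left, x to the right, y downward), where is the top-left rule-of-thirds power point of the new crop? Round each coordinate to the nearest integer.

2194/1871 < 3/2, so the 3:2 crop keeps the full width 2194 and trims height to 2194 × 2/3 = 1462.67 px.
Top offset = (1871 − 1462.67)/2 = 204.17 px; left offset = 0.
Top-left is one-third across and one-third down within the crop:
x = 0.00 + 1 × 2194.00/3 ≈ 731; y = 204.17 + 1 × 1462.67/3 ≈ 692.

x = 731 px, y = 692 px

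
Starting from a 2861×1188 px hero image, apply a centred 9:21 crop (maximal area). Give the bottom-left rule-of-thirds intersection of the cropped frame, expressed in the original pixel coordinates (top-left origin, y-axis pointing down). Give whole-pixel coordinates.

2861/1188 > 9/21, so the 9:21 crop keeps the full height 1188 and trims width to 1188 × 9/21 = 509.14 px.
Left offset = (2861 − 509.14)/2 = 1175.93 px; top offset = 0.
Bottom-left is one-third across and two-thirds down within the crop:
x = 1175.93 + 1 × 509.14/3 ≈ 1346; y = 0.00 + 2 × 1188.00/3 ≈ 792.

(1346, 792)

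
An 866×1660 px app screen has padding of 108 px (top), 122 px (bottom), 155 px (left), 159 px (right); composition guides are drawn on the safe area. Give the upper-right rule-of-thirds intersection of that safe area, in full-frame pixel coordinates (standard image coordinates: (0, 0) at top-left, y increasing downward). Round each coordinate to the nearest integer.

x = 523 px, y = 585 px

Content width = 866 − 155 − 159 = 552 px; content height = 1660 − 108 − 122 = 1430 px.
Upper-right is two-thirds across and one-third down within the safe area.
x = 155 + 2 × 552/3 = 155 + 368.00 ≈ 523
y = 108 + 1 × 1430/3 = 108 + 476.67 ≈ 585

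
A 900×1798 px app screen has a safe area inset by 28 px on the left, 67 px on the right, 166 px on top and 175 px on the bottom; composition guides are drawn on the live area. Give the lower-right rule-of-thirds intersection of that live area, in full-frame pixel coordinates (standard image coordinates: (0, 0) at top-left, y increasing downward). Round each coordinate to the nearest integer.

Content width = 900 − 28 − 67 = 805 px; content height = 1798 − 166 − 175 = 1457 px.
Lower-right is two-thirds across and two-thirds down within the live area.
x = 28 + 2 × 805/3 = 28 + 536.67 ≈ 565
y = 166 + 2 × 1457/3 = 166 + 971.33 ≈ 1137

(565, 1137)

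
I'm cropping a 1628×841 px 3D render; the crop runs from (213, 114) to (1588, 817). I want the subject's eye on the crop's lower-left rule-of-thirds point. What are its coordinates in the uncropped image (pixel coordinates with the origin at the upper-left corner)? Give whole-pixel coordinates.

Crop width = 1588 − 213 = 1375 px; one third is 458.33 px.
Crop height = 817 − 114 = 703 px; one third is 234.33 px.
The lower-left point is one-third across and two-thirds down within the crop:
x = 213 + 1 × 458.33 ≈ 671; y = 114 + 2 × 234.33 ≈ 583.

(671, 583)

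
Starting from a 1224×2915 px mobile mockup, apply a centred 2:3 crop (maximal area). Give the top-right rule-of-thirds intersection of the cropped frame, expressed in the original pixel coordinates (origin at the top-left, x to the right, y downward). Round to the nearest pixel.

(816, 1152)

1224/2915 < 2/3, so the 2:3 crop keeps the full width 1224 and trims height to 1224 × 3/2 = 1836.00 px.
Top offset = (2915 − 1836.00)/2 = 539.50 px; left offset = 0.
Top-right is two-thirds across and one-third down within the crop:
x = 0.00 + 2 × 1224.00/3 ≈ 816; y = 539.50 + 1 × 1836.00/3 ≈ 1152.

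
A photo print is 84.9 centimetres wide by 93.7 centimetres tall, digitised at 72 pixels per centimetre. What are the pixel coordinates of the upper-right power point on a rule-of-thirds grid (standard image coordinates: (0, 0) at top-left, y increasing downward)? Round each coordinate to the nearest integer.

x = 4075 px, y = 2249 px

In pixels the canvas is 84.9 × 72 = 6112.8 wide and 93.7 × 72 = 6746.4 tall.
The upper-right point is two-thirds across and one-third down:
x = 2 × 6112.8/3 ≈ 4075; y = 1 × 6746.4/3 ≈ 2249.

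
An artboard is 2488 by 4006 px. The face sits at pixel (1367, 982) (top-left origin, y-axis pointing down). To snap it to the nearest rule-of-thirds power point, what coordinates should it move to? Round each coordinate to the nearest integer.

x = 1659 px, y = 1335 px

Third lines: x ∈ {829, 1659}, y ∈ {1335, 2671}.
1367 is closer to x = 1659; 982 is closer to y = 1335.
So the nearest intersection is the upper-right power point.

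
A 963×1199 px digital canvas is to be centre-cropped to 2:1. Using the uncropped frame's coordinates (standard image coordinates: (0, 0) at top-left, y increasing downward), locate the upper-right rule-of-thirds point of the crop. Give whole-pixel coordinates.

963/1199 < 2/1, so the 2:1 crop keeps the full width 963 and trims height to 963 × 1/2 = 481.50 px.
Top offset = (1199 − 481.50)/2 = 358.75 px; left offset = 0.
Upper-right is two-thirds across and one-third down within the crop:
x = 0.00 + 2 × 963.00/3 ≈ 642; y = 358.75 + 1 × 481.50/3 ≈ 519.

(642, 519)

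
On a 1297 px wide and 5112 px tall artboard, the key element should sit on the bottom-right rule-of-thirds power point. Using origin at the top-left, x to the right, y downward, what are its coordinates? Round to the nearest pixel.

The bottom-right point sits two-thirds of the way across and two-thirds of the way down.
x = 2 × 1297/3 ≈ 865; y = 2 × 5112/3 ≈ 3408.

x = 865 px, y = 3408 px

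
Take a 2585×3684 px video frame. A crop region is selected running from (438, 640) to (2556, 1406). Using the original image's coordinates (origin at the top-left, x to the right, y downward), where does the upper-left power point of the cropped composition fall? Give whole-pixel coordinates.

Crop width = 2556 − 438 = 2118 px; one third is 706.00 px.
Crop height = 1406 − 640 = 766 px; one third is 255.33 px.
The upper-left point is one-third across and one-third down within the crop:
x = 438 + 1 × 706.00 ≈ 1144; y = 640 + 1 × 255.33 ≈ 895.

(1144, 895)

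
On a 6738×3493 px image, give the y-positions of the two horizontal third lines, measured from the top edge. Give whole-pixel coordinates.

3493 / 3 = 1164.33, so the horizontal lines sit at one and two thirds of 3493.

1164 px and 2329 px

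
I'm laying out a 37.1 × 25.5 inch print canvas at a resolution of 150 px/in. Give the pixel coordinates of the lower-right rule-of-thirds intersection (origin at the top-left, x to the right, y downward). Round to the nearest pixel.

(3710, 2550)

In pixels the canvas is 37.1 × 150 = 5565 wide and 25.5 × 150 = 3825 tall.
The lower-right point is two-thirds across and two-thirds down:
x = 2 × 5565/3 ≈ 3710; y = 2 × 3825/3 ≈ 2550.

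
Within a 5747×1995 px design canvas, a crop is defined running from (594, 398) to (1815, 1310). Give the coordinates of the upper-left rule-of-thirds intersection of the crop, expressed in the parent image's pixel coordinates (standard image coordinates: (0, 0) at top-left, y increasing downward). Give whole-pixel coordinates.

Crop width = 1815 − 594 = 1221 px; one third is 407.00 px.
Crop height = 1310 − 398 = 912 px; one third is 304.00 px.
The upper-left point is one-third across and one-third down within the crop:
x = 594 + 1 × 407.00 ≈ 1001; y = 398 + 1 × 304.00 ≈ 702.

(1001, 702)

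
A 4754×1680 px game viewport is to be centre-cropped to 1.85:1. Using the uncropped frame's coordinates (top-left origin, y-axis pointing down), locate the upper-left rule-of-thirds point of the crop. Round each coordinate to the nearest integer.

4754/1680 > 1.85/1, so the 1.85:1 crop keeps the full height 1680 and trims width to 1680 × 1.85/1 = 3108.00 px.
Left offset = (4754 − 3108.00)/2 = 823.00 px; top offset = 0.
Upper-left is one-third across and one-third down within the crop:
x = 823.00 + 1 × 3108.00/3 ≈ 1859; y = 0.00 + 1 × 1680.00/3 ≈ 560.

x = 1859 px, y = 560 px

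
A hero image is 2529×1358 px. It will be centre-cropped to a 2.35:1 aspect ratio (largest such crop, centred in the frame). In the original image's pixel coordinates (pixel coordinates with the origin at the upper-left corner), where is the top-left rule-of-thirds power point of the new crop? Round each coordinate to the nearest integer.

2529/1358 < 2.35/1, so the 2.35:1 crop keeps the full width 2529 and trims height to 2529 × 1/2.35 = 1076.17 px.
Top offset = (1358 − 1076.17)/2 = 140.91 px; left offset = 0.
Top-left is one-third across and one-third down within the crop:
x = 0.00 + 1 × 2529.00/3 ≈ 843; y = 140.91 + 1 × 1076.17/3 ≈ 500.

x = 843 px, y = 500 px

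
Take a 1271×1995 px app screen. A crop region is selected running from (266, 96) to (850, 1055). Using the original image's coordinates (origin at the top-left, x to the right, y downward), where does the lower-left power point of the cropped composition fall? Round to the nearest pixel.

Crop width = 850 − 266 = 584 px; one third is 194.67 px.
Crop height = 1055 − 96 = 959 px; one third is 319.67 px.
The lower-left point is one-third across and two-thirds down within the crop:
x = 266 + 1 × 194.67 ≈ 461; y = 96 + 2 × 319.67 ≈ 735.

x = 461 px, y = 735 px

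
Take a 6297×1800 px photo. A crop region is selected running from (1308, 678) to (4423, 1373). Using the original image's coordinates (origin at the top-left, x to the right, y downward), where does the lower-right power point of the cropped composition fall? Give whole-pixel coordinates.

Crop width = 4423 − 1308 = 3115 px; one third is 1038.33 px.
Crop height = 1373 − 678 = 695 px; one third is 231.67 px.
The lower-right point is two-thirds across and two-thirds down within the crop:
x = 1308 + 2 × 1038.33 ≈ 3385; y = 678 + 2 × 231.67 ≈ 1141.

(3385, 1141)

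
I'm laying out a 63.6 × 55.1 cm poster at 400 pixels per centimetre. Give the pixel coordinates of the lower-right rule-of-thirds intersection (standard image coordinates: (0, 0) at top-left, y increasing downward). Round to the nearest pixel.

In pixels the canvas is 63.6 × 400 = 25440 wide and 55.1 × 400 = 22040 tall.
The lower-right point is two-thirds across and two-thirds down:
x = 2 × 25440/3 ≈ 16960; y = 2 × 22040/3 ≈ 14693.

x = 16960 px, y = 14693 px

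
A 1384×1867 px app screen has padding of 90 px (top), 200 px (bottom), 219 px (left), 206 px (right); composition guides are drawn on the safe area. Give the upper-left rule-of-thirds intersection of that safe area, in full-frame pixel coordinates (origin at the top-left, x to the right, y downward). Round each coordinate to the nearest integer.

(539, 616)

Content width = 1384 − 219 − 206 = 959 px; content height = 1867 − 90 − 200 = 1577 px.
Upper-left is one-third across and one-third down within the safe area.
x = 219 + 1 × 959/3 = 219 + 319.67 ≈ 539
y = 90 + 1 × 1577/3 = 90 + 525.67 ≈ 616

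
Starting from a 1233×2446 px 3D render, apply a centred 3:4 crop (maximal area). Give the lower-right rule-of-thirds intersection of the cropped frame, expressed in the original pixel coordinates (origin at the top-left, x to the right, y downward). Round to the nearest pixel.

x = 822 px, y = 1497 px

1233/2446 < 3/4, so the 3:4 crop keeps the full width 1233 and trims height to 1233 × 4/3 = 1644.00 px.
Top offset = (2446 − 1644.00)/2 = 401.00 px; left offset = 0.
Lower-right is two-thirds across and two-thirds down within the crop:
x = 0.00 + 2 × 1233.00/3 ≈ 822; y = 401.00 + 2 × 1644.00/3 ≈ 1497.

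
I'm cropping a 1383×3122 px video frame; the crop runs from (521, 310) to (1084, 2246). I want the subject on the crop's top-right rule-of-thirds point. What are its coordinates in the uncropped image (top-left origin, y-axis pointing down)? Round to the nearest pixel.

(896, 955)

Crop width = 1084 − 521 = 563 px; one third is 187.67 px.
Crop height = 2246 − 310 = 1936 px; one third is 645.33 px.
The top-right point is two-thirds across and one-third down within the crop:
x = 521 + 2 × 187.67 ≈ 896; y = 310 + 1 × 645.33 ≈ 955.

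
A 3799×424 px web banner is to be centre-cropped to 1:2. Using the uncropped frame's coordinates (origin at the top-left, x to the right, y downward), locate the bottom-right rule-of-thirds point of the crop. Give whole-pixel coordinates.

3799/424 > 1/2, so the 1:2 crop keeps the full height 424 and trims width to 424 × 1/2 = 212.00 px.
Left offset = (3799 − 212.00)/2 = 1793.50 px; top offset = 0.
Bottom-right is two-thirds across and two-thirds down within the crop:
x = 1793.50 + 2 × 212.00/3 ≈ 1935; y = 0.00 + 2 × 424.00/3 ≈ 283.

x = 1935 px, y = 283 px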